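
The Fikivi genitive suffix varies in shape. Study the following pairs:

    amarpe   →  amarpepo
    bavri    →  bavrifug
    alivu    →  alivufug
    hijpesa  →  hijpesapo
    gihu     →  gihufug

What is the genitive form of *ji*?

The suffix is conditioned by the last vowel: -fug when the last vowel of the stem is a high vowel (*bavri*, *alivu*, *gihu*); -po when the last vowel of the stem is a non-high vowel (*amarpe*, *hijpesa*).
The last vowel of *ji* is /i/, which is a high vowel, so the suffix is -fug, giving *jifug*.

jifug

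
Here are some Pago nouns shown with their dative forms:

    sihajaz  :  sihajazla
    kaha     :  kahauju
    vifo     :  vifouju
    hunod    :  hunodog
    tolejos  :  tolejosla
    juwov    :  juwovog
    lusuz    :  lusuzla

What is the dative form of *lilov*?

The alternation tracks the final sound of the stem — -la when the stem ends in a sibilant (*sihajaz*, *tolejos*, *lusuz*); -og when the stem ends in a non-sibilant consonant (*hunod*, *juwov*); -uju when the stem ends in a vowel (*kaha*, *vifo*).
The final sound of *lilov* is /v/, which is a non-sibilant consonant, so the suffix is -og, giving *lilovog*.

lilovog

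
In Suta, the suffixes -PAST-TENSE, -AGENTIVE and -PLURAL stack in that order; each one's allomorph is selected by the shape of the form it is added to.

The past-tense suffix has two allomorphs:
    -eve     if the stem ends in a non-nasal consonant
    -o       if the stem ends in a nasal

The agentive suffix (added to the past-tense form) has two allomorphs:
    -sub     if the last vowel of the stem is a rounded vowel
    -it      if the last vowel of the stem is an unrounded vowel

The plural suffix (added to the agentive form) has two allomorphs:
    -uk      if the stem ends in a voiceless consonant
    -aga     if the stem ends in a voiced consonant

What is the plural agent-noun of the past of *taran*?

taranosubaga

Since the final consonant of *taran* is /n/ (a nasal), it takes -o, giving *tarano*.
The last vowel of the past-tense form *tarano* is /o/, which is a rounded vowel, so the agentive suffix is -sub, giving *taranosub*.
The agentive form *taranosub*: final consonant = /b/, voiced → -aga → *taranosubaga*.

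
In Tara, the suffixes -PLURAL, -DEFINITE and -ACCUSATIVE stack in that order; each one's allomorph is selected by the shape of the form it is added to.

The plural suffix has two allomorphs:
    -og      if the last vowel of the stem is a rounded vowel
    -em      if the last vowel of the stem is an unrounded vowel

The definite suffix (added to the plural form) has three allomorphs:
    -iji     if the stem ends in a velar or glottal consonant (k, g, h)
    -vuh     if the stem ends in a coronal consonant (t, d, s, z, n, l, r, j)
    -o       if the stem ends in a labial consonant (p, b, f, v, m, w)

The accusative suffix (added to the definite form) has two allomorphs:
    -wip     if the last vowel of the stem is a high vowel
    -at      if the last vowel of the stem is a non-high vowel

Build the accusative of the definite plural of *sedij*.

sedijemoat

Since the last vowel of *sedij* is /i/ (an unrounded vowel), it takes -em, giving *sedijem*.
Since the final consonant of the plural form *sedijem* is /m/ (labial), it takes -o, giving *sedijemo*.
The definite form *sedijemo* — last vowel /o/ (a non-high vowel) → -at → *sedijemoat*.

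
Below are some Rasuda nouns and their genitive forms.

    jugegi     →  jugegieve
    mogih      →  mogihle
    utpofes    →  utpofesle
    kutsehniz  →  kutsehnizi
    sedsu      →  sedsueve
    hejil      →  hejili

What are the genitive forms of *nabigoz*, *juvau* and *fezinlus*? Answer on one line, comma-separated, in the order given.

nabigozi, juvaueve, fezinlusle

The alternation tracks the final sound of the stem — -le when the stem ends in a voiceless consonant (*mogih*, *utpofes*); -i when the stem ends in a voiced consonant (*kutsehniz*, *hejil*); -eve when the stem ends in a vowel (*jugegi*, *sedsu*).
Since the final sound of *nabigoz* is /z/ (a voiced consonant), it takes -i, giving *nabigozi*.
*juvau*: final sound = /u/, a vowel → -eve → *juvaueve*.
*fezinlus* — final sound /s/ (a voiceless consonant) → -le → *fezinlusle*.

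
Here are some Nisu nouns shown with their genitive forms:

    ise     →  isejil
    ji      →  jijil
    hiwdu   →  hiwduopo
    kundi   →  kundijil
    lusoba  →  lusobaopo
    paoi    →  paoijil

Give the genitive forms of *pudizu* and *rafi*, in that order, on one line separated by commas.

The suffix is conditioned by the last vowel: -jil when the last vowel of the stem is a front vowel (*ise*, *ji*, *kundi*, *paoi*); -opo when the last vowel of the stem is a back vowel (*hiwdu*, *lusoba*).
Since the last vowel of *pudizu* is /u/ (a back vowel), it takes -opo, giving *pudizuopo*.
The last vowel of *rafi* is /i/, which is a front vowel, so the suffix is -jil, giving *rafijil*.

pudizuopo, rafijil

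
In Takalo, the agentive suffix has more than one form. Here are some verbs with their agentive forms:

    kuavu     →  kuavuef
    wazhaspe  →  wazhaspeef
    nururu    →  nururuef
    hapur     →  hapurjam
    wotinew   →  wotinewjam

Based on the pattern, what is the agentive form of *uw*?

Looking at the final sound of each stem: -jam when the stem ends in a consonant (*hapur*, *wotinew*); -ef when the stem ends in a vowel (*kuavu*, *wazhaspe*, *nururu*).
*uw*: final sound = /w/, a consonant → -jam → *uwjam*.

uwjam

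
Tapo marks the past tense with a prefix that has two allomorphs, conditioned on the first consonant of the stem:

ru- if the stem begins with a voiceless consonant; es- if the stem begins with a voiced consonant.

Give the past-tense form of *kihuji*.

The first consonant of *kihuji* is /k/, which is voiceless, so the prefix is ru-, giving *rukihuji*.

rukihuji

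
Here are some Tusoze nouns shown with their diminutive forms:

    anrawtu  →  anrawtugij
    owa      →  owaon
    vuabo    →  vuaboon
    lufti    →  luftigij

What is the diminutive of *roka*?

The pattern is height harmony: -gij when the last vowel of the stem is a high vowel (*anrawtu*, *lufti*); -on when the last vowel of the stem is a non-high vowel (*owa*, *vuabo*).
The last vowel of *roka* is /a/, which is a non-high vowel, so the suffix is -on, giving *rokaon*.

rokaon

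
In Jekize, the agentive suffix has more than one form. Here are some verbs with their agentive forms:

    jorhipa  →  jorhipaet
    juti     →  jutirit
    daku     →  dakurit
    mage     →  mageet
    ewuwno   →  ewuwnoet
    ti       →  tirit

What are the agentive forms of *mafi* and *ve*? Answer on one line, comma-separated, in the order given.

The suffix is conditioned by the last vowel: -rit when the last vowel of the stem is a high vowel (*juti*, *daku*, *ti*); -et when the last vowel of the stem is a non-high vowel (*jorhipa*, *mage*, *ewuwno*).
*mafi* — last vowel /i/ (a high vowel) → -rit → *mafirit*.
Since the last vowel of *ve* is /e/ (a non-high vowel), it takes -et, giving *veet*.

mafirit, veet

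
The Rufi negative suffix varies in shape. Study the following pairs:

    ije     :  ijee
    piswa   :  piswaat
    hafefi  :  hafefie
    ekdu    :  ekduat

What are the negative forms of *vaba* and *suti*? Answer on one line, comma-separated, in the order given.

Looking at the last vowel of each stem: -e when the last vowel of the stem is a front vowel (*ije*, *hafefi*); -at when the last vowel of the stem is a back vowel (*piswa*, *ekdu*).
*vaba*: last vowel = /a/, a back vowel → -at → *vabaat*.
*suti* — last vowel /i/ (a front vowel) → -e → *sutie*.

vabaat, sutie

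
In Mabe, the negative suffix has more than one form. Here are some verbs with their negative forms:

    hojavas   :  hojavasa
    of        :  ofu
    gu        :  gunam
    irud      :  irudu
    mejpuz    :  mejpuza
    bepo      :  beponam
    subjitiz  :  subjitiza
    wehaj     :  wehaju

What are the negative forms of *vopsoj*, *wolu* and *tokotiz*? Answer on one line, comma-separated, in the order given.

vopsoju, wolunam, tokotiza

The pattern is sibilance of the final sound: -a when the stem ends in a sibilant (*hojavas*, *mejpuz*, *subjitiz*); -u when the stem ends in a non-sibilant consonant (*of*, *irud*, *wehaj*); -nam when the stem ends in a vowel (*gu*, *bepo*).
The final sound of *vopsoj* is /j/, which is a non-sibilant consonant, so the suffix is -u, giving *vopsoju*.
Since the final sound of *wolu* is /u/ (a vowel), it takes -nam, giving *wolunam*.
The final sound of *tokotiz* is /z/, which is a sibilant, so the suffix is -a, giving *tokotiza*.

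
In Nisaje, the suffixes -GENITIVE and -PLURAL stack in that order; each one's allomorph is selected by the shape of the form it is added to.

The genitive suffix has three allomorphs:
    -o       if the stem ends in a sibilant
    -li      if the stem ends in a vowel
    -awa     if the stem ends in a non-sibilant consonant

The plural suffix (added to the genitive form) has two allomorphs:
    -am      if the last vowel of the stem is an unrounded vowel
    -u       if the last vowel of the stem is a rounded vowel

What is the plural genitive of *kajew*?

kajewawaam

Since the final sound of *kajew* is /w/ (a non-sibilant consonant), it takes -awa, giving *kajewawa*.
The genitive form *kajewawa*: last vowel = /a/, an unrounded vowel → -am → *kajewawaam*.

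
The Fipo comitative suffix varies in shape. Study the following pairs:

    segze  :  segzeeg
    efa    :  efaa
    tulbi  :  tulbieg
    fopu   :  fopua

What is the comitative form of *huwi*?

huwieg

The suffix is conditioned by the last vowel: -eg when the last vowel of the stem is a front vowel (*segze*, *tulbi*); -a when the last vowel of the stem is a back vowel (*efa*, *fopu*).
The last vowel of *huwi* is /i/, which is a front vowel, so the suffix is -eg, giving *huwieg*.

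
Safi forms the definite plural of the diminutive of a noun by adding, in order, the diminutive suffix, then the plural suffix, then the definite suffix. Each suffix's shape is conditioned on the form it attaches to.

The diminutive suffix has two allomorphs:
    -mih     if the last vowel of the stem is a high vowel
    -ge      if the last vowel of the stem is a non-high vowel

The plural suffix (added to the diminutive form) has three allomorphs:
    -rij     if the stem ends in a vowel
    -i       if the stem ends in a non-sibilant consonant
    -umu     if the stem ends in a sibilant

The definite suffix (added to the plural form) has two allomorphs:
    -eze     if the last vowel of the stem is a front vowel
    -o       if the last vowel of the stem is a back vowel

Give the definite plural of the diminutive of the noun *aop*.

*aop* — last vowel /o/ (a non-high vowel) → -ge → *aopge*.
Since the final sound of the diminutive form *aopge* is /e/ (a vowel), it takes -rij, giving *aopgerij*.
The plural form *aopgerij*: last vowel = /i/, a front vowel → -eze → *aopgerijeze*.

aopgerijeze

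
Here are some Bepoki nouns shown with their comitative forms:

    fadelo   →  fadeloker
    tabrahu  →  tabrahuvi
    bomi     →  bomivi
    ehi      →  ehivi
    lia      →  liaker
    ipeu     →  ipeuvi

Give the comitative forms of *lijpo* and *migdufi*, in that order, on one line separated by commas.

lijpoker, migdufivi

The pattern is height harmony: -vi when the last vowel of the stem is a high vowel (*tabrahu*, *bomi*, *ehi*, *ipeu*); -ker when the last vowel of the stem is a non-high vowel (*fadelo*, *lia*).
Since the last vowel of *lijpo* is /o/ (a non-high vowel), it takes -ker, giving *lijpoker*.
The last vowel of *migdufi* is /i/, which is a high vowel, so the suffix is -vi, giving *migdufivi*.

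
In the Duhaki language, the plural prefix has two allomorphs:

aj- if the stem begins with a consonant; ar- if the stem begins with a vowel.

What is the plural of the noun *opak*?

Since the first sound of *opak* is /o/ (a vowel), it takes ar-, giving *aropak*.

aropak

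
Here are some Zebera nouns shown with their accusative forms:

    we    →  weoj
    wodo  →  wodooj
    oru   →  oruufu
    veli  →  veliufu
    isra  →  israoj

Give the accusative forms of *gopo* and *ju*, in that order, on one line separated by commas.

gopooj, juufu

The alternation tracks the last vowel of the stem — -ufu when the last vowel of the stem is a high vowel (*oru*, *veli*); -oj when the last vowel of the stem is a non-high vowel (*we*, *wodo*, *isra*).
Since the last vowel of *gopo* is /o/ (a non-high vowel), it takes -oj, giving *gopooj*.
Since the last vowel of *ju* is /u/ (a high vowel), it takes -ufu, giving *juufu*.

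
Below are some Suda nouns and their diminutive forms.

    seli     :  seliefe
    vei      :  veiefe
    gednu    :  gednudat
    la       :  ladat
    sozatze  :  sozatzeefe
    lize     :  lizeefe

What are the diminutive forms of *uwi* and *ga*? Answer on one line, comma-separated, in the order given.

uwiefe, gadat

The suffix is conditioned by the last vowel: -efe when the last vowel of the stem is a front vowel (*seli*, *vei*, *sozatze*, *lize*); -dat when the last vowel of the stem is a back vowel (*gednu*, *la*).
*uwi*: last vowel = /i/, a front vowel → -efe → *uwiefe*.
Since the last vowel of *ga* is /a/ (a back vowel), it takes -dat, giving *gadat*.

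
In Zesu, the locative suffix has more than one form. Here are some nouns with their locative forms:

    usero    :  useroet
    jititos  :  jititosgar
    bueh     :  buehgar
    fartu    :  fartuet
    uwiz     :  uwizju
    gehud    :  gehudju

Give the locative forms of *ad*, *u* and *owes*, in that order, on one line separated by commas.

adju, uet, owesgar

The pattern is voicing of the final sound: -gar when the stem ends in a voiceless consonant (*jititos*, *bueh*); -ju when the stem ends in a voiced consonant (*uwiz*, *gehud*); -et when the stem ends in a vowel (*usero*, *fartu*).
*ad* — final sound /d/ (a voiced consonant) → -ju → *adju*.
*u*: final sound = /u/, a vowel → -et → *uet*.
*owes*: final sound = /s/, a voiceless consonant → -gar → *owesgar*.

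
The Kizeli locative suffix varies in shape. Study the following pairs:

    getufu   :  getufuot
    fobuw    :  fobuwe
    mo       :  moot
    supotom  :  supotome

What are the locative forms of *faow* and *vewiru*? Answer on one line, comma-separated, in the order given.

faowe, vewiruot

The suffix is conditioned by the final sound: -e when the stem ends in a consonant (*fobuw*, *supotom*); -ot when the stem ends in a vowel (*getufu*, *mo*).
The final sound of *faow* is /w/, which is a consonant, so the suffix is -e, giving *faowe*.
Since the final sound of *vewiru* is /u/ (a vowel), it takes -ot, giving *vewiruot*.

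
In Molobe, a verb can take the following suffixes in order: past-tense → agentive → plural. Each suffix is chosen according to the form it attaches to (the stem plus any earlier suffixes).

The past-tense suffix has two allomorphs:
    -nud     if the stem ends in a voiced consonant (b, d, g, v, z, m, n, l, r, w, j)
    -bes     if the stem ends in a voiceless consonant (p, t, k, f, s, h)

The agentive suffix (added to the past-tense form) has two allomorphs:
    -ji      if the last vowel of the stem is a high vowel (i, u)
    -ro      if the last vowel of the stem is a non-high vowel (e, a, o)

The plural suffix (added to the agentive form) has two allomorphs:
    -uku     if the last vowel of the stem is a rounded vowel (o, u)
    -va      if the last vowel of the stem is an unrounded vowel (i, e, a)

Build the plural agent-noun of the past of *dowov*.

dowovnudjiva

The final consonant of *dowov* is /v/, which is voiced, so the past-tense suffix is -nud, giving *dowovnud*.
Since the last vowel of the past-tense form *dowovnud* is /u/ (a high vowel), it takes -ji, giving *dowovnudji*.
The agentive form *dowovnudji*: last vowel = /i/, an unrounded vowel → -va → *dowovnudjiva*.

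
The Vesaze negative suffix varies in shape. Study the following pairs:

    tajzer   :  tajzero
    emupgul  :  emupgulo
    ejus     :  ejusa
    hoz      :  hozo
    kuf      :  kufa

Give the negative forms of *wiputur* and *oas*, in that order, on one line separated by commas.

Looking at the final consonant of each stem: -a when the stem ends in a voiceless consonant (*ejus*, *kuf*); -o when the stem ends in a voiced consonant (*tajzer*, *emupgul*, *hoz*).
*wiputur* — final consonant /r/ (voiced) → -o → *wiputuro*.
Since the final consonant of *oas* is /s/ (voiceless), it takes -a, giving *oasa*.

wiputuro, oasa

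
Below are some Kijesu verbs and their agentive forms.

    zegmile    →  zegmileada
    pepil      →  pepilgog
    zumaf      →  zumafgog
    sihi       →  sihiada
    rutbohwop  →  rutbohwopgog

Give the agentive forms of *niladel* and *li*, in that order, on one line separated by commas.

The alternation tracks the final sound of the stem — -gog when the stem ends in a consonant (*pepil*, *zumaf*, *rutbohwop*); -ada when the stem ends in a vowel (*zegmile*, *sihi*).
The final sound of *niladel* is /l/, which is a consonant, so the suffix is -gog, giving *niladelgog*.
*li*: final sound = /i/, a vowel → -ada → *liada*.

niladelgog, liada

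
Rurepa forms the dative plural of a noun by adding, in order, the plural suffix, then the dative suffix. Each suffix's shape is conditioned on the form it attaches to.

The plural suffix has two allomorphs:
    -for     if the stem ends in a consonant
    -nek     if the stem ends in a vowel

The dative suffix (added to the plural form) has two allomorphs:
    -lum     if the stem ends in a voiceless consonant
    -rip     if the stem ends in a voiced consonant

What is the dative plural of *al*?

alforrip

*al* — final sound /l/ (a consonant) → -for → *alfor*.
The final consonant of the plural form *alfor* is /r/, which is voiced, so the dative suffix is -rip, giving *alforrip*.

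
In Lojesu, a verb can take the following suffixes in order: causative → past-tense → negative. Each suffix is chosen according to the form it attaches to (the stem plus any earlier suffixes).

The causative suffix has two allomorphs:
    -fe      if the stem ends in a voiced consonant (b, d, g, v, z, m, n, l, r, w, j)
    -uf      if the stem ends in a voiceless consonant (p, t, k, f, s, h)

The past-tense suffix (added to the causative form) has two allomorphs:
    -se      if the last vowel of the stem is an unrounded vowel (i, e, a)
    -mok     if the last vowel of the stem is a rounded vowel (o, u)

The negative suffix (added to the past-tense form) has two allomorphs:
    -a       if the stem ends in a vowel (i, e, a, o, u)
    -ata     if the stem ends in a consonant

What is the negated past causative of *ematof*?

ematofufmokata

Since the final consonant of *ematof* is /f/ (voiceless), it takes -uf, giving *ematofuf*.
The causative form *ematofuf*: last vowel = /u/, a rounded vowel → -mok → *ematofufmok*.
The final sound of the past-tense form *ematofufmok* is /k/, which is a consonant, so the negative suffix is -ata, giving *ematofufmokata*.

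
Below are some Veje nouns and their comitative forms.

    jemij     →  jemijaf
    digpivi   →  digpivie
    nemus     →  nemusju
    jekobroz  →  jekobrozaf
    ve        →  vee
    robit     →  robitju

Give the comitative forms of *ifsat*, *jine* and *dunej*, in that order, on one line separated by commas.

ifsatju, jinee, dunejaf

Looking at the final sound of each stem: -ju when the stem ends in a voiceless consonant (*nemus*, *robit*); -af when the stem ends in a voiced consonant (*jemij*, *jekobroz*); -e when the stem ends in a vowel (*digpivi*, *ve*).
The final sound of *ifsat* is /t/, which is a voiceless consonant, so the suffix is -ju, giving *ifsatju*.
Since the final sound of *jine* is /e/ (a vowel), it takes -e, giving *jinee*.
*dunej* — final sound /j/ (a voiced consonant) → -af → *dunejaf*.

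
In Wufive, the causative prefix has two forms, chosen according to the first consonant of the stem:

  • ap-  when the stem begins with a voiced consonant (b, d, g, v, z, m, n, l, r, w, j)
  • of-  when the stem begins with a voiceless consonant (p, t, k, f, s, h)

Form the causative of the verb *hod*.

ofhod

*hod*: first consonant = /h/, voiceless → of- → *ofhod*.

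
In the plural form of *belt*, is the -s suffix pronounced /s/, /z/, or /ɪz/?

/s/

The stem *belt* ends in a voiceless non-sibilant consonant.
The plural suffix surfaces as /ɪz/ after sibilants, /s/ after other voiceless consonants, and /z/ after other voiced sounds.
So the plural -s on *belt* is pronounced /s/.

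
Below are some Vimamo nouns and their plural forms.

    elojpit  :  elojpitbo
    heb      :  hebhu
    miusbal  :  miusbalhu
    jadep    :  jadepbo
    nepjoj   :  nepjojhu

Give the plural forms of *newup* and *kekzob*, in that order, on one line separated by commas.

newupbo, kekzobhu

Looking at the final consonant of each stem: -bo when the stem ends in a voiceless consonant (*elojpit*, *jadep*); -hu when the stem ends in a voiced consonant (*heb*, *miusbal*, *nepjoj*).
*newup* — final consonant /p/ (voiceless) → -bo → *newupbo*.
*kekzob* — final consonant /b/ (voiced) → -hu → *kekzobhu*.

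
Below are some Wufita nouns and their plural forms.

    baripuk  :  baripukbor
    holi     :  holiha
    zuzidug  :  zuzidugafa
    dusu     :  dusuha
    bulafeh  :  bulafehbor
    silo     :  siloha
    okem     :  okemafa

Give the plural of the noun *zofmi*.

Looking at the final sound of each stem: -bor when the stem ends in a voiceless consonant (*baripuk*, *bulafeh*); -afa when the stem ends in a voiced consonant (*zuzidug*, *okem*); -ha when the stem ends in a vowel (*holi*, *dusu*, *silo*).
*zofmi*: final sound = /i/, a vowel → -ha → *zofmiha*.

zofmiha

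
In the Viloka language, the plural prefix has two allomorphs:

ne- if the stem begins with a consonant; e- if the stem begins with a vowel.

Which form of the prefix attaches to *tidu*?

*tidu* — first sound /t/ (a consonant) → ne-.

ne-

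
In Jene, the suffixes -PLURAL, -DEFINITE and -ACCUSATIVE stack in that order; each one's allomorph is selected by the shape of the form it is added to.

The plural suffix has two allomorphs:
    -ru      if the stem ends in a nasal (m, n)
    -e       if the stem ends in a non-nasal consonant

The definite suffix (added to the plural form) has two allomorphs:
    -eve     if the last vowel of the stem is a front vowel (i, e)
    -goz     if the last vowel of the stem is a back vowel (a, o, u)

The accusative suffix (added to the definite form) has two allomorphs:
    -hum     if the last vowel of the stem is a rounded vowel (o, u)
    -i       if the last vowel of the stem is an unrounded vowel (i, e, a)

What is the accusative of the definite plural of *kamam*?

The final consonant of *kamam* is /m/, which is a nasal, so the plural suffix is -ru, giving *kamamru*.
The plural form *kamamru*: last vowel = /u/, a back vowel → -goz → *kamamrugoz*.
The definite form *kamamrugoz*: last vowel = /o/, a rounded vowel → -hum → *kamamrugozhum*.

kamamrugozhum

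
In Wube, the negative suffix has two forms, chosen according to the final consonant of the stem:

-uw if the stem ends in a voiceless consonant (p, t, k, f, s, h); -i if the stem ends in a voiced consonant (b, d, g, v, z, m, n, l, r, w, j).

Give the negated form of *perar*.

*perar* — final consonant /r/ (voiced) → -i → *perari*.

perari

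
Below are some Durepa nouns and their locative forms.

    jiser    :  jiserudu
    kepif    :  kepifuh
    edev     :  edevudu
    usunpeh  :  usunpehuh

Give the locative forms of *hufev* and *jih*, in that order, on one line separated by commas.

hufevudu, jihuh

The pattern is voicing of the final consonant: -uh when the stem ends in a voiceless consonant (*kepif*, *usunpeh*); -udu when the stem ends in a voiced consonant (*jiser*, *edev*).
*hufev* — final consonant /v/ (voiced) → -udu → *hufevudu*.
The final consonant of *jih* is /h/, which is voiceless, so the suffix is -uh, giving *jihuh*.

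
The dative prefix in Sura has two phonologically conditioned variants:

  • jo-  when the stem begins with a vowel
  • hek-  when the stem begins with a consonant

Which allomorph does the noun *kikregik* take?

Since the first sound of *kikregik* is /k/ (a consonant), it takes hek-.

hek-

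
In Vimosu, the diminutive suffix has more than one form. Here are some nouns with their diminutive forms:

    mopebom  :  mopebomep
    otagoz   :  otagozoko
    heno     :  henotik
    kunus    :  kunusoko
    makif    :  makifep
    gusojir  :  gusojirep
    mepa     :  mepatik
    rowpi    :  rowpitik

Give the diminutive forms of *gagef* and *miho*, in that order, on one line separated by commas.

The suffix is conditioned by the final sound: -oko when the stem ends in a sibilant (*otagoz*, *kunus*); -ep when the stem ends in a non-sibilant consonant (*mopebom*, *makif*, *gusojir*); -tik when the stem ends in a vowel (*heno*, *mepa*, *rowpi*).
Since the final sound of *gagef* is /f/ (a non-sibilant consonant), it takes -ep, giving *gagefep*.
The final sound of *miho* is /o/, which is a vowel, so the suffix is -tik, giving *mihotik*.

gagefep, mihotik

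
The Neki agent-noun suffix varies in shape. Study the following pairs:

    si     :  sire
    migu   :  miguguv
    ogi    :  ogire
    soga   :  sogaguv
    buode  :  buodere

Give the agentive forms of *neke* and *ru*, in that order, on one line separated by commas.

The alternation tracks the last vowel of the stem — -re when the last vowel of the stem is a front vowel (*si*, *ogi*, *buode*); -guv when the last vowel of the stem is a back vowel (*migu*, *soga*).
*neke*: last vowel = /e/, a front vowel → -re → *nekere*.
Since the last vowel of *ru* is /u/ (a back vowel), it takes -guv, giving *ruguv*.

nekere, ruguv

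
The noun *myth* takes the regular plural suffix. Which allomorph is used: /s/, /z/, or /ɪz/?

The stem *myth* ends in a voiceless non-sibilant consonant.
The plural suffix surfaces as /ɪz/ after sibilants, /s/ after other voiceless consonants, and /z/ after other voiced sounds.
So the plural -s on *myth* is pronounced /s/.

/s/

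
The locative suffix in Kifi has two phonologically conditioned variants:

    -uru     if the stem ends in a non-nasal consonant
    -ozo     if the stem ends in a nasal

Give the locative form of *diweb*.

diweburu

The final consonant of *diweb* is /b/, which is non-nasal, so the suffix is -uru, giving *diweburu*.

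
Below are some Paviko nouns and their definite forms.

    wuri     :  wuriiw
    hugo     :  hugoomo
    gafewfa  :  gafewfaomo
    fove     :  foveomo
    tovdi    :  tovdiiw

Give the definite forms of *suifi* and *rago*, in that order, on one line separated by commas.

suifiiw, ragoomo

The pattern is height harmony: -iw when the last vowel of the stem is a high vowel (*wuri*, *tovdi*); -omo when the last vowel of the stem is a non-high vowel (*hugo*, *gafewfa*, *fove*).
*suifi*: last vowel = /i/, a high vowel → -iw → *suifiiw*.
*rago*: last vowel = /o/, a non-high vowel → -omo → *ragoomo*.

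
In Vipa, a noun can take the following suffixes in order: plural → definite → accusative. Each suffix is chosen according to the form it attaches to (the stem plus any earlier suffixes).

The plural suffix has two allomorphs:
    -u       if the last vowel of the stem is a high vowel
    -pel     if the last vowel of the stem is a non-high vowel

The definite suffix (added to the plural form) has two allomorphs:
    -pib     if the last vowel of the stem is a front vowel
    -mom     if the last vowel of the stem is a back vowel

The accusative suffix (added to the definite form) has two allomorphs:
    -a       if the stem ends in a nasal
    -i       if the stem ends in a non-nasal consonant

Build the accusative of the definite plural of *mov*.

movpelpibi

*mov* — last vowel /o/ (a non-high vowel) → -pel → *movpel*.
The last vowel of the plural form *movpel* is /e/, which is a front vowel, so the definite suffix is -pib, giving *movpelpib*.
Since the final consonant of the definite form *movpelpib* is /b/ (non-nasal), it takes -i, giving *movpelpibi*.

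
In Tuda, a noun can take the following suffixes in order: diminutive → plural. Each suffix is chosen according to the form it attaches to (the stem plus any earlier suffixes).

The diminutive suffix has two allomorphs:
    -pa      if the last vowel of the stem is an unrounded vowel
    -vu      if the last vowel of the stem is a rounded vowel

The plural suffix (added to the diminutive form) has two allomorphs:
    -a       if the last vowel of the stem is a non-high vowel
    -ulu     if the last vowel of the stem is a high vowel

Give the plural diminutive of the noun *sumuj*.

*sumuj* — last vowel /u/ (a rounded vowel) → -vu → *sumujvu*.
The diminutive form *sumujvu* — last vowel /u/ (a high vowel) → -ulu → *sumujvuulu*.

sumujvuulu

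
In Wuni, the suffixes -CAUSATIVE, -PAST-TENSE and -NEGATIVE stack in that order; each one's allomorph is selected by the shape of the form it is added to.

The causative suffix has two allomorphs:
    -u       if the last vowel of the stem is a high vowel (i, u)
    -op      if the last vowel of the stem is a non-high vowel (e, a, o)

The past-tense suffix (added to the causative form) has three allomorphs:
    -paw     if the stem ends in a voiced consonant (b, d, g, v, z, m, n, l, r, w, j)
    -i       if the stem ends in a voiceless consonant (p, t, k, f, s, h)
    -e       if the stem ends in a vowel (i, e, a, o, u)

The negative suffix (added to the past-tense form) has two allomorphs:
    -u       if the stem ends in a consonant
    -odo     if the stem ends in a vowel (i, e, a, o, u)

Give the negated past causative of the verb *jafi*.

Since the last vowel of *jafi* is /i/ (a high vowel), it takes -u, giving *jafiu*.
The final sound of the causative form *jafiu* is /u/, which is a vowel, so the past-tense suffix is -e, giving *jafiue*.
Since the final sound of the past-tense form *jafiue* is /e/ (a vowel), it takes -odo, giving *jafiueodo*.

jafiueodo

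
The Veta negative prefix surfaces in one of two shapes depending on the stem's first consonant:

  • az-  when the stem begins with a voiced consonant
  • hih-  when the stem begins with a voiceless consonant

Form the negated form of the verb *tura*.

hihtura

*tura* — first consonant /t/ (voiceless) → hih- → *hihtura*.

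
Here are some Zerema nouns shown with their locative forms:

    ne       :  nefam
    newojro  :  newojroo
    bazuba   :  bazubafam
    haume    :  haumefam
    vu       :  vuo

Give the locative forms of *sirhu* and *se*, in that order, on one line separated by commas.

sirhuo, sefam

The alternation tracks the last vowel of the stem — -o when the last vowel of the stem is a rounded vowel (*newojro*, *vu*); -fam when the last vowel of the stem is an unrounded vowel (*ne*, *bazuba*, *haume*).
Since the last vowel of *sirhu* is /u/ (a rounded vowel), it takes -o, giving *sirhuo*.
*se*: last vowel = /e/, an unrounded vowel → -fam → *sefam*.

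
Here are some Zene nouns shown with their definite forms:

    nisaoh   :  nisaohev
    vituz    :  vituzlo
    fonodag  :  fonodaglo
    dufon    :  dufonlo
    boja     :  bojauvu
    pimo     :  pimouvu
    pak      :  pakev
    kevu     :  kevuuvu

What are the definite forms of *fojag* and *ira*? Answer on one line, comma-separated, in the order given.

fojaglo, irauvu

Looking at the final sound of each stem: -ev when the stem ends in a voiceless consonant (*nisaoh*, *pak*); -lo when the stem ends in a voiced consonant (*vituz*, *fonodag*, *dufon*); -uvu when the stem ends in a vowel (*boja*, *pimo*, *kevu*).
*fojag*: final sound = /g/, a voiced consonant → -lo → *fojaglo*.
The final sound of *ira* is /a/, which is a vowel, so the suffix is -uvu, giving *irauvu*.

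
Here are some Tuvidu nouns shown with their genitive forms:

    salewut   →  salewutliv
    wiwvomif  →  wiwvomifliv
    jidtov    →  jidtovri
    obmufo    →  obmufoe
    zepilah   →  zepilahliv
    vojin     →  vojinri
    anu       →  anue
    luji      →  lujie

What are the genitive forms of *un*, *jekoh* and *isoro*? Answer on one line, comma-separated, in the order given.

The suffix is conditioned by the final sound: -liv when the stem ends in a voiceless consonant (*salewut*, *wiwvomif*, *zepilah*); -ri when the stem ends in a voiced consonant (*jidtov*, *vojin*); -e when the stem ends in a vowel (*obmufo*, *anu*, *luji*).
Since the final sound of *un* is /n/ (a voiced consonant), it takes -ri, giving *unri*.
*jekoh*: final sound = /h/, a voiceless consonant → -liv → *jekohliv*.
*isoro*: final sound = /o/, a vowel → -e → *isoroe*.

unri, jekohliv, isoroe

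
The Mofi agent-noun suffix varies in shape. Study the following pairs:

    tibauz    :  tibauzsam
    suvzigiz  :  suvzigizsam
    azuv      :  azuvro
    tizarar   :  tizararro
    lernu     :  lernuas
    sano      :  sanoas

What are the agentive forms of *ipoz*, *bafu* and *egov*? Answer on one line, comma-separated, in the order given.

The pattern is sibilance of the final sound: -sam when the stem ends in a sibilant (*tibauz*, *suvzigiz*); -ro when the stem ends in a non-sibilant consonant (*azuv*, *tizarar*); -as when the stem ends in a vowel (*lernu*, *sano*).
Since the final sound of *ipoz* is /z/ (a sibilant), it takes -sam, giving *ipozsam*.
Since the final sound of *bafu* is /u/ (a vowel), it takes -as, giving *bafuas*.
Since the final sound of *egov* is /v/ (a non-sibilant consonant), it takes -ro, giving *egovro*.

ipozsam, bafuas, egovro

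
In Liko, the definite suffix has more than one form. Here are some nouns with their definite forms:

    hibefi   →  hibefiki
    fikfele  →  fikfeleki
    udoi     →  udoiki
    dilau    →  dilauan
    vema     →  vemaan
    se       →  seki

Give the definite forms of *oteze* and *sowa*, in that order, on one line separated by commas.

otezeki, sowaan

The pattern is front/back vowel harmony: -ki when the last vowel of the stem is a front vowel (*hibefi*, *fikfele*, *udoi*, *se*); -an when the last vowel of the stem is a back vowel (*dilau*, *vema*).
Since the last vowel of *oteze* is /e/ (a front vowel), it takes -ki, giving *otezeki*.
Since the last vowel of *sowa* is /a/ (a back vowel), it takes -an, giving *sowaan*.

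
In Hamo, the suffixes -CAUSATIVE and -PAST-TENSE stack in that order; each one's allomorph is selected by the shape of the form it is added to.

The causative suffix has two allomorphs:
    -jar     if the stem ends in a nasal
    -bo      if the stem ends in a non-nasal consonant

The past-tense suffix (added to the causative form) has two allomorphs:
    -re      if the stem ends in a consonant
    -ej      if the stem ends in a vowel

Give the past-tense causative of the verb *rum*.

The final consonant of *rum* is /m/, which is a nasal, so the causative suffix is -jar, giving *rumjar*.
The causative form *rumjar*: final sound = /r/, a consonant → -re → *rumjarre*.

rumjarre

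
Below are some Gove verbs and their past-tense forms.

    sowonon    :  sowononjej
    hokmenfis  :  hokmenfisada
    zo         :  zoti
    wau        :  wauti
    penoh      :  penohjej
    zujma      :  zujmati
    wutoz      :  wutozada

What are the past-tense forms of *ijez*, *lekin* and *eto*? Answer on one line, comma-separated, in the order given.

ijezada, lekinjej, etoti

Looking at the final sound of each stem: -ada when the stem ends in a sibilant (*hokmenfis*, *wutoz*); -jej when the stem ends in a non-sibilant consonant (*sowonon*, *penoh*); -ti when the stem ends in a vowel (*zo*, *wau*, *zujma*).
The final sound of *ijez* is /z/, which is a sibilant, so the suffix is -ada, giving *ijezada*.
*lekin*: final sound = /n/, a non-sibilant consonant → -jej → *lekinjej*.
Since the final sound of *eto* is /o/ (a vowel), it takes -ti, giving *etoti*.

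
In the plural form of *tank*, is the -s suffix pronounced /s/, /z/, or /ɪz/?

/s/

The stem *tank* ends in a voiceless non-sibilant consonant.
The plural suffix surfaces as /ɪz/ after sibilants, /s/ after other voiceless consonants, and /z/ after other voiced sounds.
So the plural -s on *tank* is pronounced /s/.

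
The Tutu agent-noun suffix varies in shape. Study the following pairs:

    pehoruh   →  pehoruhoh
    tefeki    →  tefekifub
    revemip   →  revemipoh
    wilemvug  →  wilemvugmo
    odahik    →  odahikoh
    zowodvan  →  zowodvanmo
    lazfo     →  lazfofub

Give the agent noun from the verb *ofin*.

The alternation tracks the final sound of the stem — -oh when the stem ends in a voiceless consonant (*pehoruh*, *revemip*, *odahik*); -mo when the stem ends in a voiced consonant (*wilemvug*, *zowodvan*); -fub when the stem ends in a vowel (*tefeki*, *lazfo*).
*ofin* — final sound /n/ (a voiced consonant) → -mo → *ofinmo*.

ofinmo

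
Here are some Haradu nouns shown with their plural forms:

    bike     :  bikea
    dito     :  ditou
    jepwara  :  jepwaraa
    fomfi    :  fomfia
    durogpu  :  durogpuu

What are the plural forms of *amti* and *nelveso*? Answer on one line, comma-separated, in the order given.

The suffix is conditioned by the last vowel: -u when the last vowel of the stem is a rounded vowel (*dito*, *durogpu*); -a when the last vowel of the stem is an unrounded vowel (*bike*, *jepwara*, *fomfi*).
*amti* — last vowel /i/ (an unrounded vowel) → -a → *amtia*.
Since the last vowel of *nelveso* is /o/ (a rounded vowel), it takes -u, giving *nelvesou*.

amtia, nelvesou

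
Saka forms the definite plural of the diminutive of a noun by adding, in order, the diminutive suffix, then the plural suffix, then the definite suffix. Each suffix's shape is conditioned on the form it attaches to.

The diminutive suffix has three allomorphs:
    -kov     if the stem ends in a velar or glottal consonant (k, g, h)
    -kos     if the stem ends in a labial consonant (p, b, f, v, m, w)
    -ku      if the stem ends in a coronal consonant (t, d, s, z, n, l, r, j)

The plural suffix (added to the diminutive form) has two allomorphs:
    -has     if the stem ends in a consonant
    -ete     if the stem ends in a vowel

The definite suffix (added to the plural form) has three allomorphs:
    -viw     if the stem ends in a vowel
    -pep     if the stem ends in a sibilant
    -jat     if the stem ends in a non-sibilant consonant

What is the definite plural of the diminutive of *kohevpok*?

kohevpokkovhaspep

*kohevpok*: final consonant = /k/, velar/glottal → -kov → *kohevpokkov*.
The diminutive form *kohevpokkov*: final sound = /v/, a consonant → -has → *kohevpokkovhas*.
The plural form *kohevpokkovhas*: final sound = /s/, a sibilant → -pep → *kohevpokkovhaspep*.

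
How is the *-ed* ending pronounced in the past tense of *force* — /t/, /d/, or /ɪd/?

/t/

The stem *force* ends in a voiceless consonant other than /t/.
The -ed suffix is realized as /ɪd/ after /t, d/; as /t/ after other voiceless consonants; and as /d/ after other voiced sounds.
So -ed on *force* is pronounced /t/.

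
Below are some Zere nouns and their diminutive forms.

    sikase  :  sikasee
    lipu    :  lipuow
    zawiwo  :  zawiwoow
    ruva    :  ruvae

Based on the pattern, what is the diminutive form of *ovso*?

The alternation tracks the last vowel of the stem — -ow when the last vowel of the stem is a rounded vowel (*lipu*, *zawiwo*); -e when the last vowel of the stem is an unrounded vowel (*sikase*, *ruva*).
The last vowel of *ovso* is /o/, which is a rounded vowel, so the suffix is -ow, giving *ovsoow*.

ovsoow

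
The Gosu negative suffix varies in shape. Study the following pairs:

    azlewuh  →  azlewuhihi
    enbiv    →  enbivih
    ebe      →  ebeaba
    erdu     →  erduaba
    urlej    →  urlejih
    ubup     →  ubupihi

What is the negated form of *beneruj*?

The pattern is voicing of the final sound: -ihi when the stem ends in a voiceless consonant (*azlewuh*, *ubup*); -ih when the stem ends in a voiced consonant (*enbiv*, *urlej*); -aba when the stem ends in a vowel (*ebe*, *erdu*).
*beneruj* — final sound /j/ (a voiced consonant) → -ih → *benerujih*.

benerujih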